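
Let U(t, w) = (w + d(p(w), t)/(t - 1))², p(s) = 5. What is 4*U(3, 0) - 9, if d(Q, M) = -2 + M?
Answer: -8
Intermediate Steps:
U(t, w) = (w + (-2 + t)/(-1 + t))² (U(t, w) = (w + (-2 + t)/(t - 1))² = (w + (-2 + t)/(-1 + t))²)
4*U(3, 0) - 9 = 4*((-2 + 3 - 1*0 + 3*0)²/(-1 + 3)²) - 9 = 4*((-2 + 3 + 0 + 0)²/2²) - 9 = 4*((¼)*1²) - 9 = 4*((¼)*1) - 9 = 4*(¼) - 9 = 1 - 9 = -8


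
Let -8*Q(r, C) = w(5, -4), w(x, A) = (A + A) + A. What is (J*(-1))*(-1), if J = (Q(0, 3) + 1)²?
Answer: 25/4 ≈ 6.2500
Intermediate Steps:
w(x, A) = 3*A (w(x, A) = 2*A + A = 3*A)
Q(r, C) = 3/2 (Q(r, C) = -3*(-4)/8 = -⅛*(-12) = 3/2)
J = 25/4 (J = (3/2 + 1)² = (5/2)² = 25/4 ≈ 6.2500)
(J*(-1))*(-1) = ((25/4)*(-1))*(-1) = -25/4*(-1) = 25/4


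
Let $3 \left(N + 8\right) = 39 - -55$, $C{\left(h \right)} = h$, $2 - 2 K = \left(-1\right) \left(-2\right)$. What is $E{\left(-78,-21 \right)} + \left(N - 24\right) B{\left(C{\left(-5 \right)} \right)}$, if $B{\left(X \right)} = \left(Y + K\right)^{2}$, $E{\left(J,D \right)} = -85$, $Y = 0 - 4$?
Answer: $- \frac{287}{3} \approx -95.667$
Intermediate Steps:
$Y = -4$ ($Y = 0 - 4 = -4$)
$K = 0$ ($K = 1 - \frac{\left(-1\right) \left(-2\right)}{2} = 1 - 1 = 0$)
$B{\left(X \right)} = 16$ ($B{\left(X \right)} = \left(-4 + 0\right)^{2} = \left(-4\right)^{2} = 16$)
$N = \frac{70}{3}$ ($N = -8 + \frac{39 - -55}{3} = -8 + \frac{39 + 55}{3} = -8 + \frac{1}{3} \cdot 94 = -8 + \frac{94}{3} = \frac{70}{3} \approx 23.333$)
$E{\left(-78,-21 \right)} + \left(N - 24\right) B{\left(C{\left(-5 \right)} \right)} = -85 + \left(\frac{70}{3} - 24\right) 16 = -85 - \frac{32}{3} = - \frac{287}{3}$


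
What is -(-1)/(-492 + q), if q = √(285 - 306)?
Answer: -164/80695 - I*√21/242085 ≈ -0.0020323 - 1.893e-5*I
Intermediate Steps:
q = I*√21 (q = √(-21) = I*√21 ≈ 4.5826*I)
-(-1)/(-492 + q) = -(-1)/(-492 + I*√21) = 1/(-492 + I*√21)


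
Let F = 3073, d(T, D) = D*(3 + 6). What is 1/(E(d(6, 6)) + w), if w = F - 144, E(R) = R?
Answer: 1/2983 ≈ 0.00033523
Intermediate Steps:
d(T, D) = 9*D (d(T, D) = D*9 = 9*D)
w = 2929 (w = 3073 - 144 = 2929)
1/(E(d(6, 6)) + w) = 1/(9*6 + 2929) = 1/(54 + 2929) = 1/2983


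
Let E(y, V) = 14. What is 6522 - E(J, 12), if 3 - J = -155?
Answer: 6508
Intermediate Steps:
J = 158 (J = 3 - 1*(-155) = 3 + 155 = 158)
6522 - E(J, 12) = 6522 - 1*14 = 6522 - 14 = 6508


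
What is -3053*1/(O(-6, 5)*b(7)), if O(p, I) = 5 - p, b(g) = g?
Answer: -3053/77 ≈ -39.649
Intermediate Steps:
-3053*1/(O(-6, 5)*b(7)) = -3053*1/(7*(5 - 1*(-6))) = -3053*1/(7*(5 + 6)) = -3053/(11*7) = -3053/77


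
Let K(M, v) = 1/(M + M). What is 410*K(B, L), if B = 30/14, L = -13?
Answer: 287/3 ≈ 95.667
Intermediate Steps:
B = 15/7 (B = 30*(1/14) = 15/7 ≈ 2.1429)
K(M, v) = 1/(2*M)
410*K(B, L) = 410*(1/(2*(15/7))) = 410*((½)*(7/15)) = 410*(7/30) = 287/3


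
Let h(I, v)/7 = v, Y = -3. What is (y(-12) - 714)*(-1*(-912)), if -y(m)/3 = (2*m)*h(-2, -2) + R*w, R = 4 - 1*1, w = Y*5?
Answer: -1447344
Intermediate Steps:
h(I, v) = 7*v
w = -15 (w = -3*5 = -15)
R = 3 (R = 4 - 1 = 3)
y(m) = 135 + 84*m (y(m) = -3*((2*m)*(7*(-2)) + 3*(-15)) = -3*((2*m)*(-14) - 45) = -3*(-28*m - 45) = -3*(-45 - 28*m) = 135 + 84*m)
(y(-12) - 714)*(-1*(-912)) = ((135 + 84*(-12)) - 714)*(-1*(-912)) = ((135 - 1008) - 714)*912 = (-873 - 714)*912 = -1587*912 = -1447344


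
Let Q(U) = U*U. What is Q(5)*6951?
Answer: 173775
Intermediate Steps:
Q(U) = U²
Q(5)*6951 = 5²*6951 = 25*6951 = 173775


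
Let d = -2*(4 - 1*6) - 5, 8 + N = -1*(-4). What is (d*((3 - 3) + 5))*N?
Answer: 20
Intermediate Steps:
N = -4 (N = -8 - 1*(-4) = -8 + 4 = -4)
d = -1 (d = -2*(4 - 6) - 5 = -2*(-2) - 5 = 4 - 5 = -1)
(d*((3 - 3) + 5))*N = -((3 - 3) + 5)*(-4) = -(0 + 5)*(-4) = -1*5*(-4) = -5*(-4) = 20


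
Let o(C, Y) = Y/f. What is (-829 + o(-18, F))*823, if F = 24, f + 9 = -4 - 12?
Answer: -17076427/25 ≈ -6.8306e+5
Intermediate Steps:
f = -25 (f = -9 + (-4 - 12) = -9 - 16 = -25)
o(C, Y) = -Y/25 (o(C, Y) = Y/(-25) = Y*(-1/25) = -Y/25)
(-829 + o(-18, F))*823 = (-829 - 1/25*24)*823 = (-829 - 24/25)*823 = -20749/25*823 = -17076427/25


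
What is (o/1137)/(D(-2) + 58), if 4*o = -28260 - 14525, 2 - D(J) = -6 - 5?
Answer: -42785/322908 ≈ -0.13250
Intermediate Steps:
D(J) = 13 (D(J) = 2 - (-6 - 5) = 2 - 1*(-11) = 2 + 11 = 13)
o = -42785/4 (o = (-28260 - 14525)/4 = (1/4)*(-42785) = -42785/4 ≈ -10696.)
(o/1137)/(D(-2) + 58) = (-42785/4/1137)/(13 + 58) = (-42785/4*1/1137)/71 = (1/71)*(-42785/4548) = -42785/322908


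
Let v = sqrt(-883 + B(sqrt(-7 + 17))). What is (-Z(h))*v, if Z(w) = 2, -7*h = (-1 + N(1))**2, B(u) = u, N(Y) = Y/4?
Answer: -2*I*sqrt(883 - sqrt(10)) ≈ -59.324*I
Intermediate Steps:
N(Y) = Y/4 (N(Y) = Y*(1/4) = Y/4)
h = -9/112 (h = -(-1 + (1/4)*1)**2/7 = -(-1 + 1/4)**2/7 = -(-3/4)**2/7 = -1/7*9/16 = -9/112 ≈ -0.080357)
v = sqrt(-883 + sqrt(10)) (v = sqrt(-883 + sqrt(-7 + 17)) = sqrt(-883 + sqrt(10)) ≈ 29.662*I)
(-Z(h))*v = (-1*2)*sqrt(-883 + sqrt(10)) = -2*sqrt(-883 + sqrt(10))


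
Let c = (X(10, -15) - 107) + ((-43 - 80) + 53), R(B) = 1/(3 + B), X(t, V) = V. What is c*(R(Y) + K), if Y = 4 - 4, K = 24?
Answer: -4672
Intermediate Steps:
Y = 0
c = -192 (c = (-15 - 107) + ((-43 - 80) + 53) = -122 + (-123 + 53) = -122 - 70 = -192)
c*(R(Y) + K) = -192*(1/(3 + 0) + 24) = -192*(1/3 + 24) = -192*(⅓ + 24) = -192*73/3 = -4672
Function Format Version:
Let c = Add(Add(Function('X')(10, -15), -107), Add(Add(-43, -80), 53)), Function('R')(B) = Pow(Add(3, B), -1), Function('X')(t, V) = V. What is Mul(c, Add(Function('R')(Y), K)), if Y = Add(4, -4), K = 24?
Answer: -4672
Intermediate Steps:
Y = 0
c = -192 (c = Add(Add(-15, -107), Add(Add(-43, -80), 53)) = Add(-122, Add(-123, 53)) = Add(-122, -70) = -192)
Mul(c, Add(Function('R')(Y), K)) = Mul(-192, Add(Pow(Add(3, 0), -1), 24)) = Mul(-192, Add(Pow(3, -1), 24)) = Mul(-192, Add(Rational(1, 3), 24)) = Mul(-192, Rational(73, 3)) = -4672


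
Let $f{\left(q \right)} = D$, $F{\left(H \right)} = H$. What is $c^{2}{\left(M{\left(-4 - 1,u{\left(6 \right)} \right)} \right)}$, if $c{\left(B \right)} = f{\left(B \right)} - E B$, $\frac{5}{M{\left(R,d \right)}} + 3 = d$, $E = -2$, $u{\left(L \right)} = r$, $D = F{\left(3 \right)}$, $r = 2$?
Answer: $49$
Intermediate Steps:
$D = 3$
$f{\left(q \right)} = 3$
$u{\left(L \right)} = 2$
$M{\left(R,d \right)} = \frac{5}{-3 + d}$
$c{\left(B \right)} = 3 + 2 B$ ($c{\left(B \right)} = 3 - - 2 B = 3 + 2 B$)
$c^{2}{\left(M{\left(-4 - 1,u{\left(6 \right)} \right)} \right)} = \left(3 + 2 \frac{5}{-3 + 2}\right)^{2} = \left(3 + 2 \frac{5}{-1}\right)^{2} = \left(3 + 2 \cdot 5 \left(-1\right)\right)^{2} = \left(3 + 2 \left(-5\right)\right)^{2} = \left(3 - 10\right)^{2} = \left(-7\right)^{2} = 49$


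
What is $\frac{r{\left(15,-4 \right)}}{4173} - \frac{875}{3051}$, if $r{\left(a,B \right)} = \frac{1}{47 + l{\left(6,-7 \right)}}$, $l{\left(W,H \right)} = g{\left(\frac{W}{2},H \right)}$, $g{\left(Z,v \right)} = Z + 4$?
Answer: $- \frac{7302637}{25463646} \approx -0.28679$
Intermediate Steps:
$g{\left(Z,v \right)} = 4 + Z$
$l{\left(W,H \right)} = 4 + \frac{W}{2}$
$r{\left(a,B \right)} = \frac{1}{54}$ ($r{\left(a,B \right)} = \frac{1}{47 + \left(4 + \frac{1}{2} \cdot 6\right)} = \frac{1}{47 + \left(4 + 3\right)} = \frac{1}{47 + 7} = \frac{1}{54}$)
$\frac{r{\left(15,-4 \right)}}{4173} - \frac{875}{3051} = \frac{1}{54 \cdot 4173} - \frac{875}{3051} = \frac{1}{54} \cdot \frac{1}{4173} - \frac{875}{3051} = \frac{1}{225342} - \frac{875}{3051} = - \frac{7302637}{25463646}$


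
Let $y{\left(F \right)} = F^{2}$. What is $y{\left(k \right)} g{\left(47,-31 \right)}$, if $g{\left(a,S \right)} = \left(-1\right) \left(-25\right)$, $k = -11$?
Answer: $3025$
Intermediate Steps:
$g{\left(a,S \right)} = 25$
$y{\left(k \right)} g{\left(47,-31 \right)} = \left(-11\right)^{2} \cdot 25 = 121 \cdot 25 = 3025$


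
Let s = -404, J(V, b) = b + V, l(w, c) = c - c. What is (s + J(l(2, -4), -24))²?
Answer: 183184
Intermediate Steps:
l(w, c) = 0
J(V, b) = V + b
(s + J(l(2, -4), -24))² = (-404 + (0 - 24))² = (-404 - 24)² = (-428)² = 183184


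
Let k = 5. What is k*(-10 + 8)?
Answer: -10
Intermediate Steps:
k*(-10 + 8) = 5*(-10 + 8) = 5*(-2) = -10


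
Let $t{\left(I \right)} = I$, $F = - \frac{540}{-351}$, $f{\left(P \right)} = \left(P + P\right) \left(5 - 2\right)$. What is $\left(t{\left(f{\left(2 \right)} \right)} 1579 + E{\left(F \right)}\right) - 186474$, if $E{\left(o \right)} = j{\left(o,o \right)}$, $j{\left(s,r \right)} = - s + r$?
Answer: $-167526$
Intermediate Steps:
$f{\left(P \right)} = 6 P$ ($f{\left(P \right)} = 2 P 3 = 6 P$)
$F = \frac{20}{13}$ ($F = \left(-540\right) \left(- \frac{1}{351}\right) = \frac{20}{13} \approx 1.5385$)
$j{\left(s,r \right)} = r - s$
$E{\left(o \right)} = 0$ ($E{\left(o \right)} = o - o = 0$)
$\left(t{\left(f{\left(2 \right)} \right)} 1579 + E{\left(F \right)}\right) - 186474 = \left(6 \cdot 2 \cdot 1579 + 0\right) - 186474 = \left(12 \cdot 1579 + 0\right) - 186474 = \left(18948 + 0\right) - 186474 = 18948 - 186474 = -167526$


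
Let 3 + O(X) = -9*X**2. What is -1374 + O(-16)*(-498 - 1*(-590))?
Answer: -213618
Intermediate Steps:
O(X) = -3 - 9*X**2
-1374 + O(-16)*(-498 - 1*(-590)) = -1374 + (-3 - 9*(-16)**2)*(-498 - 1*(-590)) = -1374 + (-3 - 9*256)*(-498 + 590) = -1374 + (-3 - 2304)*92 = -1374 - 2307*92 = -1374 - 212244 = -213618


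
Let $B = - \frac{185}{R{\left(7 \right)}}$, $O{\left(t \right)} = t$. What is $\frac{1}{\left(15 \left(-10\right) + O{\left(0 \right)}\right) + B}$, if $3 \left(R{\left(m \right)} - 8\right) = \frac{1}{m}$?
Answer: $- \frac{169}{29235} \approx -0.0057807$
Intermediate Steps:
$R{\left(m \right)} = 8 + \frac{1}{3 m}$
$B = - \frac{3885}{169}$ ($B = - \frac{185}{8 + \frac{1}{3 \cdot 7}} = - \frac{185}{8 + \frac{1}{3} \cdot \frac{1}{7}} = - \frac{185}{8 + \frac{1}{21}} = - \frac{185}{\frac{169}{21}} = \left(-185\right) \frac{21}{169} = - \frac{3885}{169} \approx -22.988$)
$\frac{1}{\left(15 \left(-10\right) + O{\left(0 \right)}\right) + B} = \frac{1}{\left(15 \left(-10\right) + 0\right) - \frac{3885}{169}} = \frac{1}{\left(-150 + 0\right) - \frac{3885}{169}} = \frac{1}{-150 - \frac{3885}{169}} = \frac{1}{- \frac{29235}{169}} = - \frac{169}{29235}$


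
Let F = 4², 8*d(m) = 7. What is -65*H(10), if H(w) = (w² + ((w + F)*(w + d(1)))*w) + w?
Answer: -381875/2 ≈ -1.9094e+5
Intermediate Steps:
d(m) = 7/8 (d(m) = (⅛)*7 = 7/8)
F = 16
H(w) = w + w² + w*(16 + w)*(7/8 + w) (H(w) = (w² + ((w + 16)*(w + 7/8))*w) + w = (w² + ((16 + w)*(7/8 + w))*w) + w = (w² + w*(16 + w)*(7/8 + w)) + w = w + w² + w*(16 + w)*(7/8 + w))
-65*H(10) = -65*10*(120 + 8*10² + 143*10)/8 = -65*10*(120 + 8*100 + 1430)/8 = -65*10*(120 + 800 + 1430)/8 = -65*10*2350/8 = -65*5875/2 = -381875/2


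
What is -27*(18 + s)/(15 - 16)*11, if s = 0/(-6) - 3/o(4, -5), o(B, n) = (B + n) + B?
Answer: 5049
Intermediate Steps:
o(B, n) = n + 2*B
s = -1 (s = 0/(-6) - 3/(-5 + 2*4) = 0*(-⅙) - 3/(-5 + 8) = 0 - 3/3 = 0 - 3*⅓ = 0 - 1 = -1)
-27*(18 + s)/(15 - 16)*11 = -27*(18 - 1)/(15 - 16)*11 = -459/(-1)*11 = -459*(-1)*11 = -27*(-17)*11 = 459*11 = 5049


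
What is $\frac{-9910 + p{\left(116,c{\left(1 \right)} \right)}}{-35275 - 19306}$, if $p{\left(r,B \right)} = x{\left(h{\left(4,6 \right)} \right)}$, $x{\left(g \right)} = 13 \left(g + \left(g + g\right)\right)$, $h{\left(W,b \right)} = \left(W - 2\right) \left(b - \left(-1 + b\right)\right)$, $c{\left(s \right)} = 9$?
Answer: $\frac{9832}{54581} \approx 0.18014$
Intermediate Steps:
$h{\left(W,b \right)} = -2 + W$ ($h{\left(W,b \right)} = \left(-2 + W\right) 1 = -2 + W$)
$x{\left(g \right)} = 39 g$ ($x{\left(g \right)} = 13 \left(g + 2 g\right) = 13 \cdot 3 g = 39 g$)
$p{\left(r,B \right)} = 78$ ($p{\left(r,B \right)} = 39 \left(-2 + 4\right) = 39 \cdot 2 = 78$)
$\frac{-9910 + p{\left(116,c{\left(1 \right)} \right)}}{-35275 - 19306} = \frac{-9910 + 78}{-35275 - 19306} = - \frac{9832}{-54581} = \left(-9832\right) \left(- \frac{1}{54581}\right) = \frac{9832}{54581}$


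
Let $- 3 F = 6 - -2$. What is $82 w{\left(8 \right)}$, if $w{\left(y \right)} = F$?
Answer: $- \frac{656}{3} \approx -218.67$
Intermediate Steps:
$F = - \frac{8}{3}$ ($F = - \frac{6 - -2}{3} = - \frac{6 + 2}{3} = \left(- \frac{1}{3}\right) 8 = - \frac{8}{3} \approx -2.6667$)
$w{\left(y \right)} = - \frac{8}{3}$
$82 w{\left(8 \right)} = 82 \left(- \frac{8}{3}\right) = - \frac{656}{3}$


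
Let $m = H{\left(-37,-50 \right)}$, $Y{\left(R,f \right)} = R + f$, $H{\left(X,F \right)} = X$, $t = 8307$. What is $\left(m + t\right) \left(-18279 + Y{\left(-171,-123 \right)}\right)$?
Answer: $-153598710$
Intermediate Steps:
$m = -37$
$\left(m + t\right) \left(-18279 + Y{\left(-171,-123 \right)}\right) = \left(-37 + 8307\right) \left(-18279 - 294\right) = 8270 \left(-18279 - 294\right) = 8270 \left(-18573\right) = -153598710$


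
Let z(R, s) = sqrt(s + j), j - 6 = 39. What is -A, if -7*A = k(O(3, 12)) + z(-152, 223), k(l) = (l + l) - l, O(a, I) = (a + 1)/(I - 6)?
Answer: 2/21 + 2*sqrt(67)/7 ≈ 2.4339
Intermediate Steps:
O(a, I) = (1 + a)/(-6 + I)
j = 45 (j = 6 + 39 = 45)
k(l) = l (k(l) = 2*l - l = l)
z(R, s) = sqrt(45 + s) (z(R, s) = sqrt(s + 45) = sqrt(45 + s))
A = -2/21 - 2*sqrt(67)/7 (A = -((1 + 3)/(-6 + 12) + sqrt(45 + 223))/7 = -(4/6 + sqrt(268))/7 = -((1/6)*4 + 2*sqrt(67))/7 = -(2/3 + 2*sqrt(67))/7 = -2/21 - 2*sqrt(67)/7 ≈ -2.4339)
-A = -(-2/21 - 2*sqrt(67)/7) = 2/21 + 2*sqrt(67)/7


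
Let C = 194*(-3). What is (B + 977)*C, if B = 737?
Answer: -997548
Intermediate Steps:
C = -582
(B + 977)*C = (737 + 977)*(-582) = 1714*(-582) = -997548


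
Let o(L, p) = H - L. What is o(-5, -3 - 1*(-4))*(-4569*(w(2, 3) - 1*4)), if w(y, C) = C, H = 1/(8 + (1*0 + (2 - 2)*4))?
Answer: 187329/8 ≈ 23416.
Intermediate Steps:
H = 1/8 (H = 1/(8 + (0 + 0*4)) = 1/(8 + (0 + 0)) = 1/(8 + 0) = 1/8 ≈ 0.12500)
o(L, p) = 1/8 - L
o(-5, -3 - 1*(-4))*(-4569*(w(2, 3) - 1*4)) = (1/8 - 1*(-5))*(-4569*(3 - 1*4)) = (1/8 + 5)*(-4569*(3 - 4)) = 41*(-4569*(-1))/8 = (41/8)*4569 = 187329/8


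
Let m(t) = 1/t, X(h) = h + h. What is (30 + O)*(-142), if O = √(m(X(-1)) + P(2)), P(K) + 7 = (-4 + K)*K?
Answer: -4260 - 71*I*√46 ≈ -4260.0 - 481.55*I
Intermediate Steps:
X(h) = 2*h
P(K) = -7 + K*(-4 + K) (P(K) = -7 + (-4 + K)*K = -7 + K*(-4 + K))
O = I*√46/2 (O = √(1/(2*(-1)) + (-7 + 2² - 4*2)) = √(1/(-2) + (-7 + 4 - 8)) = √(-½ - 11) = √(-23/2) = I*√46/2 ≈ 3.3912*I)
(30 + O)*(-142) = (30 + I*√46/2)*(-142) = -4260 - 71*I*√46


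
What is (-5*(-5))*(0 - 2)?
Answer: -50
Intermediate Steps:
(-5*(-5))*(0 - 2) = 25*(-2) = -50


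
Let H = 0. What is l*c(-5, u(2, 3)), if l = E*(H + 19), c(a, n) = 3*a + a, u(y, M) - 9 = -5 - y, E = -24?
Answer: 9120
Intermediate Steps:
u(y, M) = 4 - y (u(y, M) = 9 + (-5 - y) = 4 - y)
c(a, n) = 4*a
l = -456 (l = -24*(0 + 19) = -24*19 = -456)
l*c(-5, u(2, 3)) = -1824*(-5) = -456*(-20) = 9120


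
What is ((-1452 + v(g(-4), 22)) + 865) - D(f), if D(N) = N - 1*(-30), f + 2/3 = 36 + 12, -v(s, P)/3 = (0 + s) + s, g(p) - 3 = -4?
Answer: -1975/3 ≈ -658.33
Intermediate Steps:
g(p) = -1 (g(p) = 3 - 4 = -1)
v(s, P) = -6*s (v(s, P) = -3*((0 + s) + s) = -3*(s + s) = -6*s)
f = 142/3 (f = -⅔ + (36 + 12) = -⅔ + 48 = 142/3 ≈ 47.333)
D(N) = 30 + N (D(N) = N + 30 = 30 + N)
((-1452 + v(g(-4), 22)) + 865) - D(f) = ((-1452 - 6*(-1)) + 865) - (30 + 142/3) = ((-1452 + 6) + 865) - 1*232/3 = (-1446 + 865) - 232/3 = -581 - 232/3 = -1975/3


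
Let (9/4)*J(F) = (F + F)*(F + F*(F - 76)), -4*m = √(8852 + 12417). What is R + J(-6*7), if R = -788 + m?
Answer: -184244 - √21269/4 ≈ -1.8428e+5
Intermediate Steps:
m = -√21269/4 (m = -√(8852 + 12417)/4 = -√21269/4 ≈ -36.460)
R = -788 - √21269/4 ≈ -824.46
J(F) = 8*F*(F + F*(-76 + F))/9 (J(F) = 4*((F + F)*(F + F*(F - 76)))/9 = 4*((2*F)*(F + F*(-76 + F)))/9 = 4*(2*F*(F + F*(-76 + F)))/9 = 8*F*(F + F*(-76 + F))/9)
R + J(-6*7) = (-788 - √21269/4) + 8*(-6*7)²*(-75 - 6*7)/9 = (-788 - √21269/4) + (8/9)*(-42)²*(-75 - 42) = (-788 - √21269/4) + (8/9)*1764*(-117) = (-788 - √21269/4) - 183456 = -184244 - √21269/4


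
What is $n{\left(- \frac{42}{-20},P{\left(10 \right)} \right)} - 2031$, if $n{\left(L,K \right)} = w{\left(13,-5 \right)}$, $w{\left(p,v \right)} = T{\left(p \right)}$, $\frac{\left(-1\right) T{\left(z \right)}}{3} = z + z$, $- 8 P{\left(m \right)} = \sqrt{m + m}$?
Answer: $-2109$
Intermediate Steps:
$P{\left(m \right)} = - \frac{\sqrt{2} \sqrt{m}}{8}$ ($P{\left(m \right)} = - \frac{\sqrt{m + m}}{8} = - \frac{\sqrt{2 m}}{8} = - \frac{\sqrt{2} \sqrt{m}}{8}$)
$T{\left(z \right)} = - 6 z$ ($T{\left(z \right)} = - 3 \left(z + z\right) = - 3 \cdot 2 z = - 6 z$)
$w{\left(p,v \right)} = - 6 p$
$n{\left(L,K \right)} = -78$ ($n{\left(L,K \right)} = \left(-6\right) 13 = -78$)
$n{\left(- \frac{42}{-20},P{\left(10 \right)} \right)} - 2031 = -78 - 2031 = -2109$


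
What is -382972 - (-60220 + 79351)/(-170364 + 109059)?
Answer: -7826026443/20435 ≈ -3.8297e+5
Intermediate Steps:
-382972 - (-60220 + 79351)/(-170364 + 109059) = -382972 - 19131/(-61305) = -382972 - 19131*(-1)/61305 = -382972 - 1*(-6377/20435) = -382972 + 6377/20435 = -7826026443/20435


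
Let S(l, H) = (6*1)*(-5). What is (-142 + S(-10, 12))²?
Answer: 29584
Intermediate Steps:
S(l, H) = -30 (S(l, H) = 6*(-5) = -30)
(-142 + S(-10, 12))² = (-142 - 30)² = (-172)² = 29584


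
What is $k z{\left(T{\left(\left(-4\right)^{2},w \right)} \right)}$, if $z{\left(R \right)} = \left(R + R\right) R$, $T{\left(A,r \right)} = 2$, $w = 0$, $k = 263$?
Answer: $2104$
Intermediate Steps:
$z{\left(R \right)} = 2 R^{2}$ ($z{\left(R \right)} = 2 R R = 2 R^{2}$)
$k z{\left(T{\left(\left(-4\right)^{2},w \right)} \right)} = 263 \cdot 2 \cdot 2^{2} = 263 \cdot 2 \cdot 4 = 263 \cdot 8 = 2104$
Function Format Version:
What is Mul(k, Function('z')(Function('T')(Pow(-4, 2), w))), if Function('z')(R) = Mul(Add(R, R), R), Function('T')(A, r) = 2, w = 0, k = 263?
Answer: 2104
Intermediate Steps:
Function('z')(R) = Mul(2, Pow(R, 2)) (Function('z')(R) = Mul(Mul(2, R), R) = Mul(2, Pow(R, 2)))
Mul(k, Function('z')(Function('T')(Pow(-4, 2), w))) = Mul(263, Mul(2, Pow(2, 2))) = Mul(263, Mul(2, 4)) = Mul(263, 8) = 2104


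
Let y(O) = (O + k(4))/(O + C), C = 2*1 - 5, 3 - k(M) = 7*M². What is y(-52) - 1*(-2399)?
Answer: 132106/55 ≈ 2401.9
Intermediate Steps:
k(M) = 3 - 7*M²
C = -3 (C = 2 - 5 = -3)
y(O) = (-109 + O)/(-3 + O) (y(O) = (O + (3 - 7*4²))/(O - 3) = (O + (3 - 7*16))/(-3 + O) = (O + (3 - 112))/(-3 + O) = (O - 109)/(-3 + O) = (-109 + O)/(-3 + O))
y(-52) - 1*(-2399) = (-109 - 52)/(-3 - 52) - 1*(-2399) = -161/(-55) + 2399 = -1/55*(-161) + 2399 = 161/55 + 2399 = 132106/55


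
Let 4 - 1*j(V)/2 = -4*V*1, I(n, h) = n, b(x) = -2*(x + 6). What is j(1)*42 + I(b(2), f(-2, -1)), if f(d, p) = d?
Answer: 656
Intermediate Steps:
b(x) = -12 - 2*x (b(x) = -2*(6 + x) = -12 - 2*x)
j(V) = 8 + 8*V (j(V) = 8 - 2*(-4*V) = 8 - (-8)*V = 8 + 8*V)
j(1)*42 + I(b(2), f(-2, -1)) = (8 + 8*1)*42 + (-12 - 2*2) = (8 + 8)*42 + (-12 - 4) = 16*42 - 16 = 672 - 16 = 656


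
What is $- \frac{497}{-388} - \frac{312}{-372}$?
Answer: $\frac{25495}{12028} \approx 2.1196$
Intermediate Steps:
$- \frac{497}{-388} - \frac{312}{-372} = \left(-497\right) \left(- \frac{1}{388}\right) - - \frac{26}{31} = \frac{497}{388} + \frac{26}{31} = \frac{25495}{12028}$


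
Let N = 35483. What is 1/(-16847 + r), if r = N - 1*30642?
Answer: -1/12006 ≈ -8.3292e-5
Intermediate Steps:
r = 4841 (r = 35483 - 1*30642 = 35483 - 30642 = 4841)
1/(-16847 + r) = 1/(-16847 + 4841) = 1/(-12006) = -1/12006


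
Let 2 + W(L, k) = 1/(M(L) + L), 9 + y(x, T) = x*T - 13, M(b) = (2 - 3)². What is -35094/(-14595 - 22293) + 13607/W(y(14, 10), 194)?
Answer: -9953658271/1457076 ≈ -6831.3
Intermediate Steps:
M(b) = 1 (M(b) = (-1)² = 1)
y(x, T) = -22 + T*x (y(x, T) = -9 + (x*T - 13) = -9 + (T*x - 13) = -9 + (-13 + T*x) = -22 + T*x)
W(L, k) = -2 + 1/(1 + L)
-35094/(-14595 - 22293) + 13607/W(y(14, 10), 194) = -35094/(-14595 - 22293) + 13607/(((-1 - 2*(-22 + 10*14))/(1 + (-22 + 10*14)))) = -35094/(-36888) + 13607/(((-1 - 2*(-22 + 140))/(1 + (-22 + 140)))) = -35094*(-1/36888) + 13607/(((-1 - 2*118)/(1 + 118))) = 5849/6148 + 13607/(((-1 - 236)/119)) = 5849/6148 + 13607/(((1/119)*(-237))) = 5849/6148 + 13607/(-237/119) = 5849/6148 + 13607*(-119/237) = 5849/6148 - 1619233/237 = -9953658271/1457076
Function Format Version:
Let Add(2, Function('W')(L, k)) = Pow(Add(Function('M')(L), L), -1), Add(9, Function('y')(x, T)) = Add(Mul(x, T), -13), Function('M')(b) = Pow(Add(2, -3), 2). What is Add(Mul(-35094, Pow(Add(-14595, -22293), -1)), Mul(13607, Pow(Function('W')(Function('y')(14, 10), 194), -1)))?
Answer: Rational(-9953658271, 1457076) ≈ -6831.3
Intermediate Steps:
Function('M')(b) = 1 (Function('M')(b) = Pow(-1, 2) = 1)
Function('y')(x, T) = Add(-22, Mul(T, x)) (Function('y')(x, T) = Add(-9, Add(Mul(x, T), -13)) = Add(-9, Add(Mul(T, x), -13)) = Add(-9, Add(-13, Mul(T, x))) = Add(-22, Mul(T, x)))
Function('W')(L, k) = Add(-2, Pow(Add(1, L), -1))
Add(Mul(-35094, Pow(Add(-14595, -22293), -1)), Mul(13607, Pow(Function('W')(Function('y')(14, 10), 194), -1))) = Add(Mul(-35094, Pow(Add(-14595, -22293), -1)), Mul(13607, Pow(Mul(Pow(Add(1, Add(-22, Mul(10, 14))), -1), Add(-1, Mul(-2, Add(-22, Mul(10, 14))))), -1))) = Add(Mul(-35094, Pow(-36888, -1)), Mul(13607, Pow(Mul(Pow(Add(1, Add(-22, 140)), -1), Add(-1, Mul(-2, Add(-22, 140)))), -1))) = Add(Mul(-35094, Rational(-1, 36888)), Mul(13607, Pow(Mul(Pow(Add(1, 118), -1), Add(-1, Mul(-2, 118))), -1))) = Add(Rational(5849, 6148), Mul(13607, Pow(Mul(Pow(119, -1), Add(-1, -236)), -1))) = Add(Rational(5849, 6148), Mul(13607, Pow(Mul(Rational(1, 119), -237), -1))) = Add(Rational(5849, 6148), Mul(13607, Pow(Rational(-237, 119), -1))) = Add(Rational(5849, 6148), Mul(13607, Rational(-119, 237))) = Add(Rational(5849, 6148), Rational(-1619233, 237)) = Rational(-9953658271, 1457076)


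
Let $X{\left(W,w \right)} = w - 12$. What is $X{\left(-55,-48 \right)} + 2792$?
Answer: $2732$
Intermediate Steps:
$X{\left(W,w \right)} = -12 + w$ ($X{\left(W,w \right)} = w - 12 = -12 + w$)
$X{\left(-55,-48 \right)} + 2792 = \left(-12 - 48\right) + 2792 = -60 + 2792 = 2732$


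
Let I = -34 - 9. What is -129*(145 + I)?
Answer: -13158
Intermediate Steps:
I = -43
-129*(145 + I) = -129*(145 - 43) = -129*102 = -13158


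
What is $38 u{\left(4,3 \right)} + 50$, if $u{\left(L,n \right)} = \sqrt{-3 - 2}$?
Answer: $50 + 38 i \sqrt{5} \approx 50.0 + 84.971 i$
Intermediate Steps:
$u{\left(L,n \right)} = i \sqrt{5}$ ($u{\left(L,n \right)} = \sqrt{-5} = i \sqrt{5}$)
$38 u{\left(4,3 \right)} + 50 = 38 i \sqrt{5} + 50 = 50 + 38 i \sqrt{5}$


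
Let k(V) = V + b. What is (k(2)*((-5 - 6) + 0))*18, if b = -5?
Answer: 594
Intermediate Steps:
k(V) = -5 + V (k(V) = V - 5 = -5 + V)
(k(2)*((-5 - 6) + 0))*18 = ((-5 + 2)*((-5 - 6) + 0))*18 = -3*(-11 + 0)*18 = -3*(-11)*18 = 33*18 = 594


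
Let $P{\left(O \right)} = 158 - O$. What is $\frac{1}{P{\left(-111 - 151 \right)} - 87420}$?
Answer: $- \frac{1}{87000} \approx -1.1494 \cdot 10^{-5}$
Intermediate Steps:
$\frac{1}{P{\left(-111 - 151 \right)} - 87420} = \frac{1}{\left(158 - \left(-111 - 151\right)\right) - 87420} = \frac{1}{\left(158 - -262\right) - 87420} = \frac{1}{\left(158 + 262\right) - 87420} = \frac{1}{420 - 87420} = \frac{1}{-87000} = - \frac{1}{87000}$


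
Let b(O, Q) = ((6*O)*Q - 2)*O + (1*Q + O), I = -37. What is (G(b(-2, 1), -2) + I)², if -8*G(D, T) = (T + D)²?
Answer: 848241/64 ≈ 13254.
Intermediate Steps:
b(O, Q) = O + Q + O*(-2 + 6*O*Q) (b(O, Q) = (6*O*Q - 2)*O + (Q + O) = (-2 + 6*O*Q)*O + (O + Q) = O*(-2 + 6*O*Q) + (O + Q) = O + Q + O*(-2 + 6*O*Q))
G(D, T) = -(D + T)²/8 (G(D, T) = -(T + D)²/8 = -(D + T)²/8)
(G(b(-2, 1), -2) + I)² = (-((1 - 1*(-2) + 6*1*(-2)²) - 2)²/8 - 37)² = (-((1 + 2 + 6*1*4) - 2)²/8 - 37)² = (-((1 + 2 + 24) - 2)²/8 - 37)² = (-(27 - 2)²/8 - 37)² = (-⅛*25² - 37)² = (-⅛*625 - 37)² = (-625/8 - 37)² = (-921/8)² = 848241/64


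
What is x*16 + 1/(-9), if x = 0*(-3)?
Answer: -⅑ ≈ -0.11111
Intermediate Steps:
x = 0
x*16 + 1/(-9) = 0*16 + 1/(-9) = 0 - ⅑ = -⅑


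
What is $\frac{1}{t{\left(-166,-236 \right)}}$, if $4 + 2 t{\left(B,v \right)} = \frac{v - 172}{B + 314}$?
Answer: $- \frac{37}{125} \approx -0.296$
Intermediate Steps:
$t{\left(B,v \right)} = -2 + \frac{-172 + v}{2 \left(314 + B\right)}$ ($t{\left(B,v \right)} = -2 + \frac{\left(v - 172\right) \frac{1}{B + 314}}{2} = -2 + \frac{\left(-172 + v\right) \frac{1}{314 + B}}{2} = -2 + \frac{\frac{1}{314 + B} \left(-172 + v\right)}{2} = -2 + \frac{-172 + v}{2 \left(314 + B\right)}$)
$\frac{1}{t{\left(-166,-236 \right)}} = \frac{1}{\frac{1}{2} \frac{1}{314 - 166} \left(-1428 - 236 - -664\right)} = \frac{1}{\frac{1}{2} \cdot \frac{1}{148} \left(-1428 - 236 + 664\right)} = \frac{1}{\frac{1}{2} \cdot \frac{1}{148} \left(-1000\right)} = \frac{1}{- \frac{125}{37}} = - \frac{37}{125}$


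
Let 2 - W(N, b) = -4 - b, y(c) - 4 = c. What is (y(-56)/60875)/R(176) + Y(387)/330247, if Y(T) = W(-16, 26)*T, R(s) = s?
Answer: 33166250789/884566589500 ≈ 0.037494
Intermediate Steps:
y(c) = 4 + c
W(N, b) = 6 + b (W(N, b) = 2 - (-4 - b) = 2 + (4 + b) = 6 + b)
Y(T) = 32*T (Y(T) = (6 + 26)*T = 32*T)
(y(-56)/60875)/R(176) + Y(387)/330247 = ((4 - 56)/60875)/176 + (32*387)/330247 = -52*1/60875*(1/176) + 12384*(1/330247) = -52/60875*1/176 + 12384/330247 = -13/2678500 + 12384/330247 = 33166250789/884566589500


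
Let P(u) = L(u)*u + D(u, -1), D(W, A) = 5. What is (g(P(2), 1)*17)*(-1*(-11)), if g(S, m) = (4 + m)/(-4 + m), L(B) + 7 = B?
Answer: -935/3 ≈ -311.67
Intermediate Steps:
L(B) = -7 + B
P(u) = 5 + u*(-7 + u) (P(u) = (-7 + u)*u + 5 = u*(-7 + u) + 5 = 5 + u*(-7 + u))
g(S, m) = (4 + m)/(-4 + m)
(g(P(2), 1)*17)*(-1*(-11)) = (((4 + 1)/(-4 + 1))*17)*(-1*(-11)) = ((5/(-3))*17)*11 = (-⅓*5*17)*11 = -5/3*17*11 = -85/3*11 = -935/3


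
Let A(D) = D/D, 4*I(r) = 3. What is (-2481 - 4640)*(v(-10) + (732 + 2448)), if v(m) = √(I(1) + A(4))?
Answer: -22644780 - 7121*√7/2 ≈ -2.2654e+7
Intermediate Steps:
I(r) = ¾ (I(r) = (¼)*3 = ¾)
A(D) = 1
v(m) = √7/2 (v(m) = √(¾ + 1) = √(7/4) = √7/2)
(-2481 - 4640)*(v(-10) + (732 + 2448)) = (-2481 - 4640)*(√7/2 + (732 + 2448)) = -7121*(√7/2 + 3180) = -7121*(3180 + √7/2) = -22644780 - 7121*√7/2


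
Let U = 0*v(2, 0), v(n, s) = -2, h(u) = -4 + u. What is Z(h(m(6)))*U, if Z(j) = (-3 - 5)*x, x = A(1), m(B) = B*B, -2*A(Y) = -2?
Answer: 0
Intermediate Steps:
A(Y) = 1 (A(Y) = -½*(-2) = 1)
m(B) = B²
x = 1
Z(j) = -8 (Z(j) = (-3 - 5)*1 = -8*1 = -8)
U = 0 (U = 0*(-2) = 0)
Z(h(m(6)))*U = -8*0 = 0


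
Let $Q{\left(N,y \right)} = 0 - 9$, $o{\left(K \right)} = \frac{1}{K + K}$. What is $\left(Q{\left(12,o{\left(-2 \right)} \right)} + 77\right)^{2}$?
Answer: $4624$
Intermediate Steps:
$o{\left(K \right)} = \frac{1}{2 K}$
$Q{\left(N,y \right)} = -9$
$\left(Q{\left(12,o{\left(-2 \right)} \right)} + 77\right)^{2} = \left(-9 + 77\right)^{2} = 68^{2} = 4624$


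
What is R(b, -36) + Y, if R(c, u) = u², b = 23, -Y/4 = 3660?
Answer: -13344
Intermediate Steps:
Y = -14640 (Y = -4*3660 = -14640)
R(b, -36) + Y = (-36)² - 14640 = 1296 - 14640 = -13344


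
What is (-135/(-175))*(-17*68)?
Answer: -31212/35 ≈ -891.77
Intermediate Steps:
(-135/(-175))*(-17*68) = -135*(-1/175)*(-1156) = (27/35)*(-1156) = -31212/35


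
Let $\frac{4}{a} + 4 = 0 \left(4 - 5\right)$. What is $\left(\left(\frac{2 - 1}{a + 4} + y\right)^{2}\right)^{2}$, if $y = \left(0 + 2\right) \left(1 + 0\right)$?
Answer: $\frac{2401}{81} \approx 29.642$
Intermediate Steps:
$y = 2$ ($y = 2 \cdot 1 = 2$)
$a = -1$ ($a = \frac{4}{-4 + 0 \left(4 - 5\right)} = \frac{4}{-4 + 0 \left(-1\right)} = \frac{4}{-4 + 0} = \frac{4}{-4} = 4 \left(- \frac{1}{4}\right) = -1$)
$\left(\left(\frac{2 - 1}{a + 4} + y\right)^{2}\right)^{2} = \left(\left(\frac{2 - 1}{-1 + 4} + 2\right)^{2}\right)^{2} = \left(\left(1 \cdot \frac{1}{3} + 2\right)^{2}\right)^{2} = \left(\left(\frac{1}{3} + 2\right)^{2}\right)^{2} = \left(\left(\frac{7}{3}\right)^{2}\right)^{2} = \left(\frac{49}{9}\right)^{2} = \frac{2401}{81}$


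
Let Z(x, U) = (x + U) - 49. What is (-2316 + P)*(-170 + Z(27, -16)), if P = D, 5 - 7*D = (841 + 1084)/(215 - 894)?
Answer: 326935232/679 ≈ 4.8150e+5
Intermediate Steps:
Z(x, U) = -49 + U + x (Z(x, U) = (U + x) - 49 = -49 + U + x)
D = 760/679 (D = 5/7 - (841 + 1084)/(7*(215 - 894)) = 5/7 - 275/(-679) = 5/7 - 275*(-1)/679 = 5/7 - ⅐*(-275/97) = 5/7 + 275/679 = 760/679 ≈ 1.1193)
P = 760/679 ≈ 1.1193
(-2316 + P)*(-170 + Z(27, -16)) = (-2316 + 760/679)*(-170 + (-49 - 16 + 27)) = -1571804*(-170 - 38)/679 = -1571804/679*(-208) = 326935232/679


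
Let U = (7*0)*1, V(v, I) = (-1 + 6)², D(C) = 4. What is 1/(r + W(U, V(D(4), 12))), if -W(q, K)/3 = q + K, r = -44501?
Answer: -1/44576 ≈ -2.2434e-5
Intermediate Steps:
V(v, I) = 25 (V(v, I) = 5² = 25)
U = 0 (U = 0*1 = 0)
W(q, K) = -3*K - 3*q (W(q, K) = -3*(q + K) = -3*(K + q) = -3*K - 3*q)
1/(r + W(U, V(D(4), 12))) = 1/(-44501 + (-3*25 - 3*0)) = 1/(-44501 + (-75 + 0)) = 1/(-44501 - 75) = 1/(-44576) = -1/44576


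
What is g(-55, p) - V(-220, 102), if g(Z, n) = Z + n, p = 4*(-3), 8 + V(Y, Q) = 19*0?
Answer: -59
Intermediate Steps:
V(Y, Q) = -8 (V(Y, Q) = -8 + 19*0 = -8 + 0 = -8)
p = -12
g(-55, p) - V(-220, 102) = (-55 - 12) - 1*(-8) = -67 + 8 = -59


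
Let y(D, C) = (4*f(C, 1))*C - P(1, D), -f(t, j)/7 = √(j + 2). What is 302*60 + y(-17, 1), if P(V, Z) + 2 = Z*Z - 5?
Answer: 17838 - 28*√3 ≈ 17790.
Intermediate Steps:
f(t, j) = -7*√(2 + j) (f(t, j) = -7*√(j + 2) = -7*√(2 + j))
P(V, Z) = -7 + Z² (P(V, Z) = -2 + (Z*Z - 5) = -2 + (Z² - 5) = -2 + (-5 + Z²) = -7 + Z²)
y(D, C) = 7 - D² - 28*C*√3 (y(D, C) = (4*(-7*√(2 + 1)))*C - (-7 + D²) = (4*(-7*√3))*C + (7 - D²) = (-28*√3)*C + (7 - D²) = -28*C*√3 + (7 - D²) = 7 - D² - 28*C*√3)
302*60 + y(-17, 1) = 302*60 + (7 - 1*(-17)² - 28*1*√3) = 18120 + (7 - 1*289 - 28*√3) = 18120 + (7 - 289 - 28*√3) = 18120 + (-282 - 28*√3) = 17838 - 28*√3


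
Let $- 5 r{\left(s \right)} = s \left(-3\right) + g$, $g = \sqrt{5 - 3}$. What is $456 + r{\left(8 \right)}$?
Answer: $\frac{2304}{5} - \frac{\sqrt{2}}{5} \approx 460.52$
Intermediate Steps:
$g = \sqrt{2} \approx 1.4142$
$r{\left(s \right)} = - \frac{\sqrt{2}}{5} + \frac{3 s}{5}$ ($r{\left(s \right)} = - \frac{s \left(-3\right) + \sqrt{2}}{5} = - \frac{- 3 s + \sqrt{2}}{5} = - \frac{\sqrt{2} - 3 s}{5} = - \frac{\sqrt{2}}{5} + \frac{3 s}{5}$)
$456 + r{\left(8 \right)} = 456 + \left(- \frac{\sqrt{2}}{5} + \frac{3}{5} \cdot 8\right) = 456 + \left(- \frac{\sqrt{2}}{5} + \frac{24}{5}\right) = 456 + \left(\frac{24}{5} - \frac{\sqrt{2}}{5}\right) = \frac{2304}{5} - \frac{\sqrt{2}}{5}$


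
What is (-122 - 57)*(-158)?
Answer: 28282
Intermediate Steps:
(-122 - 57)*(-158) = -179*(-158) = 28282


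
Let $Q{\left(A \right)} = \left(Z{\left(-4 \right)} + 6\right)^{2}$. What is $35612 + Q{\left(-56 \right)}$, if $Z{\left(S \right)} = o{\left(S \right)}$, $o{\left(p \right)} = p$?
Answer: $35616$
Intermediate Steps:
$Z{\left(S \right)} = S$
$Q{\left(A \right)} = 4$ ($Q{\left(A \right)} = \left(-4 + 6\right)^{2} = 2^{2} = 4$)
$35612 + Q{\left(-56 \right)} = 35612 + 4 = 35616$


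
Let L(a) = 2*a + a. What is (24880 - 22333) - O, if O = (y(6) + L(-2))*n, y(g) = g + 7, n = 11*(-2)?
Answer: 2701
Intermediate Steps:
n = -22
y(g) = 7 + g
L(a) = 3*a
O = -154 (O = ((7 + 6) + 3*(-2))*(-22) = (13 - 6)*(-22) = 7*(-22) = -154)
(24880 - 22333) - O = (24880 - 22333) - 1*(-154) = 2547 + 154 = 2701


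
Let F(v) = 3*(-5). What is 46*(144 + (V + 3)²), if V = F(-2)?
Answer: 13248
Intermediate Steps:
F(v) = -15
V = -15
46*(144 + (V + 3)²) = 46*(144 + (-15 + 3)²) = 46*(144 + (-12)²) = 46*(144 + 144) = 46*288 = 13248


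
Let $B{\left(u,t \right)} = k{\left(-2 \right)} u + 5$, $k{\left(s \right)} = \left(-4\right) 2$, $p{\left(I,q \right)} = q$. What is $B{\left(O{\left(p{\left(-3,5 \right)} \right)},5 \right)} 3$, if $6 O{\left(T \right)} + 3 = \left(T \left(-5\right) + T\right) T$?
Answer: $427$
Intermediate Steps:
$k{\left(s \right)} = -8$
$O{\left(T \right)} = - \frac{1}{2} - \frac{2 T^{2}}{3}$ ($O{\left(T \right)} = - \frac{1}{2} + \frac{\left(T \left(-5\right) + T\right) T}{6} = - \frac{1}{2} + \frac{\left(- 5 T + T\right) T}{6} = - \frac{1}{2} + \frac{- 4 T T}{6} = - \frac{1}{2} + \frac{\left(-4\right) T^{2}}{6} = - \frac{1}{2} - \frac{2 T^{2}}{3}$)
$B{\left(u,t \right)} = 5 - 8 u$ ($B{\left(u,t \right)} = - 8 u + 5 = 5 - 8 u$)
$B{\left(O{\left(p{\left(-3,5 \right)} \right)},5 \right)} 3 = \left(5 - 8 \left(- \frac{1}{2} - \frac{2 \cdot 5^{2}}{3}\right)\right) 3 = \left(5 - 8 \left(- \frac{1}{2} - \frac{50}{3}\right)\right) 3 = \left(5 - - \frac{412}{3}\right) 3 = \left(5 + \frac{412}{3}\right) 3 = \frac{427}{3} \cdot 3 = 427$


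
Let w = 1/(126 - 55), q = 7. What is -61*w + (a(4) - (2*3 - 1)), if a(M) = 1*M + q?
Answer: 365/71 ≈ 5.1408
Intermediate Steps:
w = 1/71 ≈ 0.014085
a(M) = 7 + M (a(M) = 1*M + 7 = M + 7 = 7 + M)
-61*w + (a(4) - (2*3 - 1)) = -61*1/71 + ((7 + 4) - (2*3 - 1)) = -61/71 + (11 - (6 - 1)) = -61/71 + (11 - 1*5) = -61/71 + (11 - 5) = -61/71 + 6 = 365/71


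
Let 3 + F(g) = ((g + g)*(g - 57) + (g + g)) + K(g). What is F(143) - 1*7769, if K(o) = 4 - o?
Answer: 16971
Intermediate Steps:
F(g) = 1 + g + 2*g*(-57 + g) (F(g) = -3 + (((g + g)*(g - 57) + (g + g)) + (4 - g)) = -3 + (((2*g)*(-57 + g) + 2*g) + (4 - g)) = -3 + ((2*g*(-57 + g) + 2*g) + (4 - g)) = -3 + ((2*g + 2*g*(-57 + g)) + (4 - g)) = -3 + (4 + g + 2*g*(-57 + g)) = 1 + g + 2*g*(-57 + g))
F(143) - 1*7769 = (1 - 113*143 + 2*143²) - 1*7769 = (1 - 16159 + 2*20449) - 7769 = (1 - 16159 + 40898) - 7769 = 24740 - 7769 = 16971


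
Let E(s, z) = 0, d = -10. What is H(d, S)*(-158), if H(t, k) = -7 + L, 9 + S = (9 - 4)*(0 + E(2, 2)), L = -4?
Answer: 1738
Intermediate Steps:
S = -9 (S = -9 + (9 - 4)*(0 + 0) = -9 + 5*0 = -9 + 0 = -9)
H(t, k) = -11 (H(t, k) = -7 - 4 = -11)
H(d, S)*(-158) = -11*(-158) = 1738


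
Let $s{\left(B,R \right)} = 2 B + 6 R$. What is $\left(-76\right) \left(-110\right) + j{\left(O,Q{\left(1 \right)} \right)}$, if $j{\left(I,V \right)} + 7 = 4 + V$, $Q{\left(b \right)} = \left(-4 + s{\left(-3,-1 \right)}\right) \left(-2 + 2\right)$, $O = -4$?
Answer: $8357$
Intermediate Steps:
$Q{\left(b \right)} = 0$ ($Q{\left(b \right)} = \left(-4 + \left(2 \left(-3\right) + 6 \left(-1\right)\right)\right) \left(-2 + 2\right) = \left(-4 - 12\right) 0 = \left(-16\right) 0 = 0$)
$j{\left(I,V \right)} = -3 + V$ ($j{\left(I,V \right)} = -7 + \left(4 + V\right) = -3 + V$)
$\left(-76\right) \left(-110\right) + j{\left(O,Q{\left(1 \right)} \right)} = \left(-76\right) \left(-110\right) + \left(-3 + 0\right) = 8360 - 3 = 8357$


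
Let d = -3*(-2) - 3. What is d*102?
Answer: 306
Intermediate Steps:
d = 3 (d = 6 - 3 = 3)
d*102 = 3*102 = 306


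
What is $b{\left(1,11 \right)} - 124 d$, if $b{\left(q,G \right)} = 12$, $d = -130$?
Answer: $16132$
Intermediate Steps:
$b{\left(1,11 \right)} - 124 d = 12 - -16120 = 12 + 16120 = 16132$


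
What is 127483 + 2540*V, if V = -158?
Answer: -273837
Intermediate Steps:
127483 + 2540*V = 127483 + 2540*(-158) = 127483 - 401320 = -273837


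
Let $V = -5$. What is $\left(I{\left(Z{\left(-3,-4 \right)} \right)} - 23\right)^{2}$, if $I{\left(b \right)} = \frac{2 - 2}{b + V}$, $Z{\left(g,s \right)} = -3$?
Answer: $529$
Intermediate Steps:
$I{\left(b \right)} = 0$ ($I{\left(b \right)} = \frac{2 - 2}{b - 5} = \frac{0}{-5 + b} = 0$)
$\left(I{\left(Z{\left(-3,-4 \right)} \right)} - 23\right)^{2} = \left(0 - 23\right)^{2} = \left(-23\right)^{2} = 529$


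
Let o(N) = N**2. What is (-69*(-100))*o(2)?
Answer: 27600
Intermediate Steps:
(-69*(-100))*o(2) = -69*(-100)*2**2 = 6900*4 = 27600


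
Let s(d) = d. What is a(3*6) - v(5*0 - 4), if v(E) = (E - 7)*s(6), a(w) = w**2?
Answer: 390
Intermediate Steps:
v(E) = -42 + 6*E (v(E) = (E - 7)*6 = (-7 + E)*6 = -42 + 6*E)
a(3*6) - v(5*0 - 4) = (3*6)**2 - (-42 + 6*(5*0 - 4)) = 18**2 - (-42 + 6*(0 - 4)) = 324 - (-42 + 6*(-4)) = 324 - (-42 - 24) = 324 - 1*(-66) = 324 + 66 = 390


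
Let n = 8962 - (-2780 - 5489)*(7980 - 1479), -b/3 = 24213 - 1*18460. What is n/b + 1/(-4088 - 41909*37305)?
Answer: -30752530058720798/9871676743005 ≈ -3115.2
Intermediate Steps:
b = -17259 (b = -3*(24213 - 1*18460) = -3*(24213 - 18460) = -3*5753 = -17259)
n = 53765731 (n = 8962 - (-8269)*6501 = 8962 - 1*(-53756769) = 8962 + 53756769 = 53765731)
n/b + 1/(-4088 - 41909*37305) = 53765731/(-17259) + 1/(-4088 - 41909*37305) = 53765731*(-1/17259) + (1/37305)/(-45997) = -53765731/17259 - 1/45997*1/37305 = -53765731/17259 - 1/1715918085 = -30752530058720798/9871676743005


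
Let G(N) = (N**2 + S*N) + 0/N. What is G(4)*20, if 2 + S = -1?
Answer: 80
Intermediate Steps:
S = -3 (S = -2 - 1 = -3)
G(N) = N**2 - 3*N (G(N) = (N**2 - 3*N) + 0/N = (N**2 - 3*N) + 0 = N**2 - 3*N)
G(4)*20 = (4*(-3 + 4))*20 = (4*1)*20 = 4*20 = 80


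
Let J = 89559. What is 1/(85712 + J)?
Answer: 1/175271 ≈ 5.7054e-6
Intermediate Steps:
1/(85712 + J) = 1/(85712 + 89559) = 1/175271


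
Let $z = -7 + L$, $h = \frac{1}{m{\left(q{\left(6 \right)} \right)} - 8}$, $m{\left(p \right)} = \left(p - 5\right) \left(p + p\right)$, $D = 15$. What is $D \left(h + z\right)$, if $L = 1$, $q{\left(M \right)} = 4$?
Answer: $- \frac{1455}{16} \approx -90.938$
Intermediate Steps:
$m{\left(p \right)} = 2 p \left(-5 + p\right)$ ($m{\left(p \right)} = \left(-5 + p\right) 2 p = 2 p \left(-5 + p\right)$)
$h = - \frac{1}{16}$ ($h = \frac{1}{2 \cdot 4 \left(-5 + 4\right) - 8} = \frac{1}{2 \cdot 4 \left(-1\right) - 8} = \frac{1}{-8 - 8} = \frac{1}{-16} = - \frac{1}{16} \approx -0.0625$)
$z = -6$ ($z = -7 + 1 = -6$)
$D \left(h + z\right) = 15 \left(- \frac{1}{16} - 6\right) = 15 \left(- \frac{97}{16}\right) = - \frac{1455}{16}$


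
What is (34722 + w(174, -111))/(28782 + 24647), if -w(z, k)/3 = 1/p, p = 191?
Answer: 6631899/10204939 ≈ 0.64987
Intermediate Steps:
w(z, k) = -3/191
(34722 + w(174, -111))/(28782 + 24647) = (34722 - 3/191)/(28782 + 24647) = (6631899/191)/53429 = (6631899/191)*(1/53429) = 6631899/10204939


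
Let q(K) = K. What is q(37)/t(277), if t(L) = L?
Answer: 37/277 ≈ 0.13357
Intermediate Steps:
q(37)/t(277) = 37/277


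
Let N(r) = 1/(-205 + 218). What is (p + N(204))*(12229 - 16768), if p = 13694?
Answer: -808046397/13 ≈ -6.2157e+7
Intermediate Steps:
N(r) = 1/13
(p + N(204))*(12229 - 16768) = (13694 + 1/13)*(12229 - 16768) = (178023/13)*(-4539) = -808046397/13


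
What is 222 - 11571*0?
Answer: 222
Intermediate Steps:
222 - 11571*0 = 222 - 57*0 = 222 + 0 = 222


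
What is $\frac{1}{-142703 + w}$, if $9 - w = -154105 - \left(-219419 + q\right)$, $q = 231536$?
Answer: $\frac{1}{23528} \approx 4.2503 \cdot 10^{-5}$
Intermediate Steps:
$w = 166231$ ($w = 9 - \left(-154105 + \left(219419 - 231536\right)\right) = 9 - \left(-154105 - 12117\right) = 9 - -166222 = 9 + 166222 = 166231$)
$\frac{1}{-142703 + w} = \frac{1}{-142703 + 166231} = \frac{1}{23528}$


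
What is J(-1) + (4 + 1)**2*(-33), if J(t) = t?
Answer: -826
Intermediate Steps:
J(-1) + (4 + 1)**2*(-33) = -1 + (4 + 1)**2*(-33) = -1 + 5**2*(-33) = -1 + 25*(-33) = -1 - 825 = -826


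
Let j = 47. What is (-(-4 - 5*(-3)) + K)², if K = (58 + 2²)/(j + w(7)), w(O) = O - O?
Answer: 207025/2209 ≈ 93.719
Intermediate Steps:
w(O) = 0
K = 62/47 (K = (58 + 2²)/(47 + 0) = (58 + 4)/47 = 62*(1/47) = 62/47 ≈ 1.3191)
(-(-4 - 5*(-3)) + K)² = (-(-4 - 5*(-3)) + 62/47)² = (-(-4 + 15) + 62/47)² = (-1*11 + 62/47)² = (-11 + 62/47)² = (-455/47)² = 207025/2209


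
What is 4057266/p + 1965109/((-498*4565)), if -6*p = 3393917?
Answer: -62011417680473/7715629090290 ≈ -8.0371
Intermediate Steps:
p = -3393917/6 (p = -⅙*3393917 = -3393917/6 ≈ -5.6565e+5)
4057266/p + 1965109/((-498*4565)) = 4057266/(-3393917/6) + 1965109/((-498*4565)) = 4057266*(-6/3393917) + 1965109/(-2273370) = -24343596/3393917 + 1965109*(-1/2273370) = -24343596/3393917 - 1965109/2273370 = -62011417680473/7715629090290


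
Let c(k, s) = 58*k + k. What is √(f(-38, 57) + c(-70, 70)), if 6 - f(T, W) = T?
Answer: 3*I*√454 ≈ 63.922*I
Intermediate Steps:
f(T, W) = 6 - T
c(k, s) = 59*k
√(f(-38, 57) + c(-70, 70)) = √((6 - 1*(-38)) + 59*(-70)) = √((6 + 38) - 4130) = √(44 - 4130) = √(-4086) = 3*I*√454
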